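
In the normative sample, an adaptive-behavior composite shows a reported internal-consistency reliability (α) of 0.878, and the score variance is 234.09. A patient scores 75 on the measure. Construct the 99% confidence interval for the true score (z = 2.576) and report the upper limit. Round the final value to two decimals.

88.77

SD = √234.09 = 15.3000
The standard error of measurement is 15.3000*√(1 − 0.8780) ≈ 15.3000*0.3493 ≈ 5.3441.
Half-width = 2.576*5.3441 ≈ 13.7663
Upper limit = 75 + 13.7663 ≈ 88.7663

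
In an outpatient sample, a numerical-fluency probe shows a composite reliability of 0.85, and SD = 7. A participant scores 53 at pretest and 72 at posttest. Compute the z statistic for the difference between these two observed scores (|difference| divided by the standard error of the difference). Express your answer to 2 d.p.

SEM = 7.000 · √(1 − 0.850) = 7.000 · √0.150 ≈ 7.000 · 0.387 ≈ 2.711
SE_diff = √2 · SEM ≈ 3.834
z = |53 − 72| / 3.834 = 19 / 3.834 ≈ 4.956

4.96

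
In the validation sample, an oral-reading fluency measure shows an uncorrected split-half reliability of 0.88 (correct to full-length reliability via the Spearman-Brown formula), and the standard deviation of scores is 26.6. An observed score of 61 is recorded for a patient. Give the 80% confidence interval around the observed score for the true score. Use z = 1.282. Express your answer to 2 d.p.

Spearman-Brown: r = 2(0.88) / (1 + 0.88) = 1.7600 / 1.8800 ≈ 0.9362
The standard error of measurement is 26.6000×√(1 − 0.9362) ≈ 26.6000×0.2526 ≈ 6.7204.
1.282 × SEM ≈ 8.6155
CI = 61 ± 8.6155 → [52.3845, 69.6155]

[52.38, 69.62]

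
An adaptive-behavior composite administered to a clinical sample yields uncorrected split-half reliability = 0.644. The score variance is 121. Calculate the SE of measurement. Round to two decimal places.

5.12

SD = √121 = 11.000
r_full = 2·0.644 / (1 + 0.644) ≈ 0.783
SEM = 11.000 × √(1 − 0.783) = 11.000 × √0.217 ≈ 11.000 × 0.465 ≈ 5.119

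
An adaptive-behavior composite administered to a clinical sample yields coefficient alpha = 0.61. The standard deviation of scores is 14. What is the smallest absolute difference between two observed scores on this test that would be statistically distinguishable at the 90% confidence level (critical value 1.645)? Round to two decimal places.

20.34

SEM = 14.000×√(1 − 0.610) ≃ 8.743
SE_diff = √2 × SEM ≃ 12.364
Smallest detectable difference = 1.645×12.364 ≃ 20.340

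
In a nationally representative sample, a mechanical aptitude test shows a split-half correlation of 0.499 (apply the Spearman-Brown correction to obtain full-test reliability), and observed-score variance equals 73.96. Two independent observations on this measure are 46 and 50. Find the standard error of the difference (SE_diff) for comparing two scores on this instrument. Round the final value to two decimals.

7.03

σ = 73.96^(1/2) = 8.6000
r_full = 2·0.499 / (1 + 0.499) ≈ 0.6658
SEM = 8.6000 * √(1 − 0.6658) = 8.6000 * √0.3342 ≈ 8.6000 * 0.5781 ≈ 4.9718
SE_diff = √2 * SEM ≈ 7.0312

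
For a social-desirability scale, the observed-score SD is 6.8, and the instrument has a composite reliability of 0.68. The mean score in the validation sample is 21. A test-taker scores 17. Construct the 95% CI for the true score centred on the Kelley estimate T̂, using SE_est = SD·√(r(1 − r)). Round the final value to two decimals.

[12.06, 24.50]

T̂ = r·X + (1 − r)·M = 0.680*17 + 0.320*21 = 11.560 + 6.720 ≈ 18.280
SE_est = SD * √(r(1 − r)) = 6.800 * √0.218 ≈ 6.800 * 0.466 ≈ 3.172
CI = 18.280 ± 1.96 * 3.172 → [12.063, 24.497]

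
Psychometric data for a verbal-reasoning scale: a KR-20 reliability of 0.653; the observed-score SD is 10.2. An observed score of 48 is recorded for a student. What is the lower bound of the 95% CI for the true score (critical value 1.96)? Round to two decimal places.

The standard error of measurement is 10.200×√(1 − 0.653) ≃ 10.200×0.589 ≃ 6.008.
1.96 × SEM ≃ 11.777
Lower limit = 48 − 11.777 ≃ 36.223

36.22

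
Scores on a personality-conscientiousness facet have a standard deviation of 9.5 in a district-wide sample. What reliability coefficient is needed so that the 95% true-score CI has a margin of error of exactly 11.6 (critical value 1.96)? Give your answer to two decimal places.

Required SEM = 11.6 / 1.96 ≈ 5.918
Required reliability = 1 − (SEM/SD)² = 1 − 0.388 ≈ 0.612

0.61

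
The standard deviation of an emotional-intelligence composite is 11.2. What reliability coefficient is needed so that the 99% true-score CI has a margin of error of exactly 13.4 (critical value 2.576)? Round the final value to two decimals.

SEM needed = half-width / z = 13.4/2.576 ≃ 5.2019
r = 1 − (5.2019/11.2)² ≃ 1 − 0.2157 ≃ 0.7843

0.78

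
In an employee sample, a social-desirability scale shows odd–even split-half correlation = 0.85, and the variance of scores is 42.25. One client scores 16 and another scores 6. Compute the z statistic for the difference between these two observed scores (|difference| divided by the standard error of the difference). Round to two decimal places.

3.82

SD = √42.25 = 6.500
Full-length reliability (Spearman-Brown) = 2(0.85)/(1+0.85) ≈ 0.919
SEM = 6.500 · √(1 − 0.919) = 6.500 · √0.081 ≈ 6.500 · 0.285 ≈ 1.851
SE_diff = √2 · SEM ≈ 2.618
z = |16 − 6| / 2.618 = 10 / 2.618 ≈ 3.820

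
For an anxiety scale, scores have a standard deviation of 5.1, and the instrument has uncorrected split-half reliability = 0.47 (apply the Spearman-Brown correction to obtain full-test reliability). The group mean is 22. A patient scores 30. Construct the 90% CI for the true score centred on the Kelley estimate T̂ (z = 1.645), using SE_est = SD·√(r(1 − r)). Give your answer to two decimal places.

Spearman-Brown: r = 2(0.47) / (1 + 0.47) = 0.940 / 1.470 ≈ 0.639
T̂ = 0.639(30) + 0.361(22) ≈ 27.116
SE_est = 5.100·√[r(1 − r)] ≈ 2.449
CI = 27.116 ± 1.645 · 2.449 → [23.087, 31.144]

[23.09, 31.14]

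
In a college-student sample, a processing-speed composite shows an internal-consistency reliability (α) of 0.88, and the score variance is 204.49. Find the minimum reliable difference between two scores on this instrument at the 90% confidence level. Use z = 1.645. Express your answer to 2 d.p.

SD = √204.49 ≃ 14.30000
SEM = 14.30000 · √(1 − 0.88000) = 14.30000 · √0.12000 ≃ 14.30000 · 0.34641 ≃ 4.95367
SE_diff = SEM · √2 ≃ 4.95367 · 1.41421 ≃ 7.00554
Minimum reliable difference = 1.645 · SE_diff ≃ 1.645 · 7.00554 ≃ 11.52411

11.52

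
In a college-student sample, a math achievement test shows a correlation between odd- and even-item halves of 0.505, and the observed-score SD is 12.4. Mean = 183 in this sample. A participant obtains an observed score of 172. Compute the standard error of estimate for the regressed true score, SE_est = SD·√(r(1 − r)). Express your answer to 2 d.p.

5.83

Full-length reliability (Spearman-Brown) = 2(0.505)/(1+0.505) ≈ 0.67110
SE_est = SD × √(r(1 − r)) = 12.40000 × √0.22073 ≈ 12.40000 × 0.46981 ≈ 5.82570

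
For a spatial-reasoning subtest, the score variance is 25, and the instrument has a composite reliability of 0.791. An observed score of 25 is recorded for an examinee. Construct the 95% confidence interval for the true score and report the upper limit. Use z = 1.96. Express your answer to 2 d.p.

σ = 25^(1/2) = 5.000
SEM = 5.000 · √(1 − 0.791) = 5.000 · √0.209 ≃ 5.000 · 0.457 ≃ 2.286
Margin = 1.96 · 2.286 ≃ 4.480
Upper bound: 25 + 4.480 = 29.480

29.48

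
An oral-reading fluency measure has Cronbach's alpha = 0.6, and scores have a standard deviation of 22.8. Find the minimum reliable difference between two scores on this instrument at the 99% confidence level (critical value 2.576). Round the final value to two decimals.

SEM = 22.8000 * √(1 − 0.6000) = 22.8000 * √0.4000 ≈ 22.8000 * 0.6325 ≈ 14.4200
Standard error of the difference = 14.4200·√2 ≈ 20.3929
Minimum reliable difference = 2.576 * SE_diff ≈ 2.576 * 20.3929 ≈ 52.5322

52.53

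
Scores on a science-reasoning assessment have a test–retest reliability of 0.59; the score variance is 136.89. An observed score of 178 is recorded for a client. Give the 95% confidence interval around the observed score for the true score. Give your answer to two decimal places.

[163.32, 192.68]

SD = √136.89 = 11.700
SEM = 11.700·√(1 − 0.590) ≈ 7.492
1.96 · SEM ≈ 14.684
Interval: (163.316, 192.684)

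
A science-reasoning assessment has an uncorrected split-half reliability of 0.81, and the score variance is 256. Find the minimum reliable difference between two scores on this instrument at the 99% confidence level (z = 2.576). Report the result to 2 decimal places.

18.89

SD = √256 = 16.000
Spearman-Brown: r = 2(0.81) / (1 + 0.81) = 1.620 / 1.810 ≈ 0.895
SEM = 16.000 * √(1 − 0.895) = 16.000 * √0.105 ≈ 16.000 * 0.324 ≈ 5.184
SE_diff = √2 * SEM ≈ 7.331
Smallest detectable difference = 2.576*7.331 ≈ 18.885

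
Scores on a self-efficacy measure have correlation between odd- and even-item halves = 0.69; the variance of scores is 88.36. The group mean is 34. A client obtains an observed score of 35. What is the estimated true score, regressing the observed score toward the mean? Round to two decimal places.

Spearman-Brown: r = 2(0.69) / (1 + 0.69) = 1.380 / 1.690 ≈ 0.817
T̂ = r·X + (1 − r)·M = 0.817·35 + 0.183·34 ≈ 28.580 + 6.237 ≈ 34.817

34.82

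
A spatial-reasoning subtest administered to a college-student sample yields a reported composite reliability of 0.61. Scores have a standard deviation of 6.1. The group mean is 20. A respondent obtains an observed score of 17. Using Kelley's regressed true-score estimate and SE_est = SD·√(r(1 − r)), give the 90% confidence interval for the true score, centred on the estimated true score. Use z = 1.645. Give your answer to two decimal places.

Estimated true score = 0.610×17 + (1 − 0.610)×20 ≈ 18.170
SE_est = SD × √(r(1 − r)) = 6.100 × √0.238 ≈ 6.100 × 0.488 ≈ 2.975
90% CI: 18.170 ± 4.894 ≈ (13.276, 23.064)

[13.28, 23.06]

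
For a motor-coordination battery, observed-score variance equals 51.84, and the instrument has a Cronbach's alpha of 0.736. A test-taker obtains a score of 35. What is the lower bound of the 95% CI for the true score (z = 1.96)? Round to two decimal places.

SD = √51.84 = 7.20000
SEM = 7.20000·√(1 − 0.73600) ≈ 3.69943
1.96 · SEM ≈ 7.25088
Lower limit = 35 − 7.25088 ≈ 27.74912

27.75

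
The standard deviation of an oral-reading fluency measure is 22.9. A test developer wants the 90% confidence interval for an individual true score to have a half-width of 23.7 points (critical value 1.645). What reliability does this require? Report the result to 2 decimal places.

Required SEM = 23.7 / 1.645 ≈ 14.407
Required reliability = 1 − (SEM/SD)² = 1 − 0.396 ≈ 0.604

0.60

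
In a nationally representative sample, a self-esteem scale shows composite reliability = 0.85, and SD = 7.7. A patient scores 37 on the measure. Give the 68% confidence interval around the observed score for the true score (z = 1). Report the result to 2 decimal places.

[34.02, 39.98]

SEM = 7.700*√(1 − 0.850) ≈ 2.982
Margin = 1 * 2.982 ≈ 2.982
68% CI: 37 ± 2.982 = [34.018, 39.982]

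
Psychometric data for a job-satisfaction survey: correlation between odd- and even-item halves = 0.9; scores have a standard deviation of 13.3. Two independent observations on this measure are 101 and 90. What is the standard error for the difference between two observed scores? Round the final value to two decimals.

4.32

Spearman-Brown: r = 2(0.9) / (1 + 0.9) = 1.8000 / 1.9000 ≈ 0.9474
The standard error of measurement is 13.3000×√(1 − 0.9474) ≈ 13.3000×0.2294 ≈ 3.0512.
SE_diff = √2 × SEM ≈ 4.3151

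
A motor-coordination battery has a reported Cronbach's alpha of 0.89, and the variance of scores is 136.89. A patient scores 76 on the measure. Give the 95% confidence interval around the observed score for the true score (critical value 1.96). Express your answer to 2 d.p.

SD = √136.89 = 11.7000
SEM = 11.7000 × √(1 − 0.8900) = 11.7000 × √0.1100 ≈ 11.7000 × 0.3317 ≈ 3.8805
Half-width = 1.96×3.8805 ≈ 7.6057
CI = 76 ± 7.6057 → [68.3943, 83.6057]

[68.39, 83.61]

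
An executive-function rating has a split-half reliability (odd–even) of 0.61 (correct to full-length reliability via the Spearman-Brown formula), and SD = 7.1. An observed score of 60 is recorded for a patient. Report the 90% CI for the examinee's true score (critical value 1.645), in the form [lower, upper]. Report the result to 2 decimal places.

[54.25, 65.75]

Full-length reliability (Spearman-Brown) = 2(0.61)/(1+0.61) ≈ 0.758
SEM = 7.100 * √(1 − 0.758) = 7.100 * √0.242 ≈ 7.100 * 0.492 ≈ 3.494
1.645 * SEM ≈ 5.748
90% CI: 60 ± 5.748 = [54.252, 65.748]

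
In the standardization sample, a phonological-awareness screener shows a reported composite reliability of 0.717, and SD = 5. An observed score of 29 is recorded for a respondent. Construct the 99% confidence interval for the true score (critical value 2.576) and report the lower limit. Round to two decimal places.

22.15

SEM = 5.00000 · √(1 − 0.71700) = 5.00000 · √0.28300 ≃ 5.00000 · 0.53198 ≃ 2.65989
2.576 · SEM ≃ 6.85187
Lower bound: 29 − 6.85187 = 22.14813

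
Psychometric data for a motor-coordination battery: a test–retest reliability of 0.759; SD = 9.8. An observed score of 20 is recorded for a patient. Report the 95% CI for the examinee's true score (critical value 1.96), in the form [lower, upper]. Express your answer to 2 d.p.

[10.57, 29.43]

SEM = 9.800 · √(1 − 0.759) = 9.800 · √0.241 ≈ 9.800 · 0.491 ≈ 4.811
Margin = 1.96 · 4.811 ≈ 9.430
Interval: (10.570, 29.430)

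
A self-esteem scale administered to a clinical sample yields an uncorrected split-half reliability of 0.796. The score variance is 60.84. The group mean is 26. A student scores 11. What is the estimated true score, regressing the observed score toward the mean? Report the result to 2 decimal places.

12.70

Full-length reliability (Spearman-Brown) = 2(0.796)/(1+0.796) ≈ 0.886
Estimated true score = 0.886×11 + (1 − 0.886)×26 ≈ 12.704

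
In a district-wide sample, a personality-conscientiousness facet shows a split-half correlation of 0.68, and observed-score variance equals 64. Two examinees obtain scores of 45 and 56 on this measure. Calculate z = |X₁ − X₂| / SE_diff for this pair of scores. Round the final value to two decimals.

SD = √64 = 8.000
Full-length reliability (Spearman-Brown) = 2(0.68)/(1+0.68) ≈ 0.810
SEM = 8.000 * √(1 − 0.810) = 8.000 * √0.190 ≈ 8.000 * 0.436 ≈ 3.491
SE_diff = √2 * SEM ≈ 4.938
z = |45 − 56| / 4.938 = 11 / 4.938 ≈ 2.228

2.23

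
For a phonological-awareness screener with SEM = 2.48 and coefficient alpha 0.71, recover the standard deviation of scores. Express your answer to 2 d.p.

SD = 2.48 / √(1 − 0.71) ≈ 4.60524

4.61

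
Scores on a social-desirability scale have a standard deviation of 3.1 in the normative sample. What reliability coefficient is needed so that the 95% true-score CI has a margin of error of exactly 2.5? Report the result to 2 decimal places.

Required SEM = 2.5 / 1.96 ≃ 1.276
r = 1 − (1.276/3.1)² ≃ 1 − 0.169 ≃ 0.831

0.83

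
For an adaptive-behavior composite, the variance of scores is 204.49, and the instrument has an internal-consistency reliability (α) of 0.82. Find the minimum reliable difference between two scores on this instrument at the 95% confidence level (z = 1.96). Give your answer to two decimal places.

16.82

σ = 204.49^(1/2) = 14.30000
SEM = 14.30000 * √(1 − 0.82000) = 14.30000 * √0.18000 ≃ 14.30000 * 0.42426 ≃ 6.06698
SE_diff = √2 * SEM ≃ 8.58000
Minimum reliable difference = 1.96 * SE_diff ≃ 1.96 * 8.58000 ≃ 16.81680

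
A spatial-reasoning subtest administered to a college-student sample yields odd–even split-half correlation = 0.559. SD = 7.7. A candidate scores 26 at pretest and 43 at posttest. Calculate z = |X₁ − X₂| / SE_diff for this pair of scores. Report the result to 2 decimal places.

2.94

Spearman-Brown: r = 2(0.559) / (1 + 0.559) = 1.118 / 1.559 ≈ 0.717
The standard error of measurement is 7.700×√(1 − 0.717) ≈ 7.700×0.532 ≈ 4.095.
SE_diff = √2 × SEM ≈ 5.792
z = 17 / 5.792 ≈ 2.935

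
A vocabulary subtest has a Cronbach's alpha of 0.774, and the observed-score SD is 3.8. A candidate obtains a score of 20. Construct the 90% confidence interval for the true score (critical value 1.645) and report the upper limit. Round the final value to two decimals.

22.97

The standard error of measurement is 3.80000×√(1 − 0.77400) ≃ 3.80000×0.47539 ≃ 1.80650.
1.645 × SEM ≃ 2.97169
Upper bound: 20 + 2.97169 = 22.97169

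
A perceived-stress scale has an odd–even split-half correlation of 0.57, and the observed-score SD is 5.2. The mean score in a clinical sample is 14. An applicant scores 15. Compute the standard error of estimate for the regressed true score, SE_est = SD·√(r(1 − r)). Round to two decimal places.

Spearman-Brown: r = 2(0.57) / (1 + 0.57) = 1.1400 / 1.5700 ≈ 0.7261
SE_est = 5.2000·√[r(1 − r)] ≈ 2.3189

2.32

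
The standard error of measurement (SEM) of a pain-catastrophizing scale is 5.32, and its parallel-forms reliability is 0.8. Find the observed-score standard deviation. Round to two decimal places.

11.90

σ = SEM·(1 − r)^(−1/2) ≈ 5.32·2.2361 ≈ 11.8959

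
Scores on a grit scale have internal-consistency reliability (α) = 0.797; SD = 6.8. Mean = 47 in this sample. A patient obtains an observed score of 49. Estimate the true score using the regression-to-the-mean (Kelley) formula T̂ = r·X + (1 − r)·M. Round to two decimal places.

48.59

T̂ = 0.79700(49) + 0.20300(47) ≈ 48.59400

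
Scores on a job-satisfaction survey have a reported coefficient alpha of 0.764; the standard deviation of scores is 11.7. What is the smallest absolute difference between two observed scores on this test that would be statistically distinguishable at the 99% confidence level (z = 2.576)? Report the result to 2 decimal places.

20.71

SEM = 11.7000*√(1 − 0.7640) ≈ 5.6838
SE_diff = √2 * SEM ≈ 8.0382
Minimum reliable difference = 2.576 * SE_diff ≈ 2.576 * 8.0382 ≈ 20.7063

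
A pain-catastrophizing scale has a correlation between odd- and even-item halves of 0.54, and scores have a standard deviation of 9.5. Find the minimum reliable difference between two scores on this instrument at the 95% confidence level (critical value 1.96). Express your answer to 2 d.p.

Spearman-Brown: r = 2(0.54) / (1 + 0.54) = 1.080 / 1.540 ≈ 0.701
The standard error of measurement is 9.500×√(1 − 0.701) ≈ 9.500×0.547 ≈ 5.192.
SE_diff = √2 × SEM ≈ 7.343
Minimum reliable difference = 1.96 × SE_diff ≈ 1.96 × 7.343 ≈ 14.392

14.39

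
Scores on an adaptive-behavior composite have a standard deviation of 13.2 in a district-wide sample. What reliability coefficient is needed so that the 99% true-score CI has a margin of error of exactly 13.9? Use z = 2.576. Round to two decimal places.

0.83

SEM needed = half-width / z = 13.9/2.576 ≈ 5.3960
r = 1 − (SEM / SD)² = 1 − (5.3960 / 13.2)² ≈ 1 − 0.1671 ≈ 0.8329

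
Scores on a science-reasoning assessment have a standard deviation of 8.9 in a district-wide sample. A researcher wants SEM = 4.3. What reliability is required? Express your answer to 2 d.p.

Required reliability = 1 − (SEM/SD)² = 1 − 0.233 ≈ 0.767

0.77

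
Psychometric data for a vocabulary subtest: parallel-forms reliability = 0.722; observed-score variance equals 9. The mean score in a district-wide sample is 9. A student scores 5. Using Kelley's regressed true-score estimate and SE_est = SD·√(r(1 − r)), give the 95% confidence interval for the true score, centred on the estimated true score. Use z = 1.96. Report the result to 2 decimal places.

[3.48, 8.75]

SD = √9 = 3.000
T̂ = 0.722(5) + 0.278(9) ≃ 6.112
SE_est = 3.000·√[r(1 − r)] ≃ 1.344
CI = 6.112 ± 1.96 * 1.344 → [3.478, 8.746]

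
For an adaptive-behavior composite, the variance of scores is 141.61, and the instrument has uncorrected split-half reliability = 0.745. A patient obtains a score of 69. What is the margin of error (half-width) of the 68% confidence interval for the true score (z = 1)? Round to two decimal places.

σ = 141.61^(1/2) = 11.90000
r_full = 2·0.745 / (1 + 0.745) ≃ 0.85387
The standard error of measurement is 11.90000·√(1 − 0.85387) ≃ 11.90000·0.38227 ≃ 4.54904.
Margin = 1 · 4.54904 ≃ 4.54904

4.55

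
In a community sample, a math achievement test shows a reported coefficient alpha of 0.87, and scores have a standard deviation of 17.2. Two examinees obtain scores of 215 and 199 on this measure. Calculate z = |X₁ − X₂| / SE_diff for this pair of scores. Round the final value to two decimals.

1.82

SEM = 17.2000 · √(1 − 0.8700) = 17.2000 · √0.1300 ≃ 17.2000 · 0.3606 ≃ 6.2015
SE_diff = √2 · SEM ≃ 8.7703
z = 16 / 8.7703 ≃ 1.8243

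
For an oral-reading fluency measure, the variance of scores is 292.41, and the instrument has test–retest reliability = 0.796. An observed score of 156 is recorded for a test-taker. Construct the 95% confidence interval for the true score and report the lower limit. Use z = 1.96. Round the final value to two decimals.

140.86

SD = √292.41 ≈ 17.10000
SEM = 17.10000·√(1 − 0.79600) ≈ 7.72345
Margin = 1.96 · 7.72345 ≈ 15.13796
Lower limit = 156 − 15.13796 ≈ 140.86204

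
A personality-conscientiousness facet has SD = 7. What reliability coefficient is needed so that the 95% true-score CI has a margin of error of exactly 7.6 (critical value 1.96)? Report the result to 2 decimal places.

SEM needed = half-width / z = 7.6/1.96 ≈ 3.8776
Required reliability = 1 − (SEM/SD)² = 1 − 0.3068 ≈ 0.6932

0.69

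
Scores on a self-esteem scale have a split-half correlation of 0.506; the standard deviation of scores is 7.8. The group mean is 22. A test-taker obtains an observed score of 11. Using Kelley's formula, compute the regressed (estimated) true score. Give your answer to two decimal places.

Spearman-Brown: r = 2(0.506) / (1 + 0.506) = 1.0120 / 1.5060 ≈ 0.6720
T̂ = r·X + (1 − r)·M = 0.6720·11 + 0.3280·22 ≈ 7.3918 + 7.2165 ≈ 14.6082

14.61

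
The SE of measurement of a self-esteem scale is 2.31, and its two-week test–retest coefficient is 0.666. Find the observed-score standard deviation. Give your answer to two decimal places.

4.00

σ = SEM·(1 − r)^(−1/2) ≈ 2.31×1.730 ≈ 3.997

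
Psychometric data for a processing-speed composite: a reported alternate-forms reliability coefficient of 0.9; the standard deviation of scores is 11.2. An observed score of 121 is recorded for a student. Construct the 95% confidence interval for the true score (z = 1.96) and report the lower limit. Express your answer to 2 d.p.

114.06

SEM = 11.2000 * √(1 − 0.9000) = 11.2000 * √0.1000 ≈ 11.2000 * 0.3162 ≈ 3.5418
Margin = 1.96 * 3.5418 ≈ 6.9418
Lower bound: 121 − 6.9418 = 114.0582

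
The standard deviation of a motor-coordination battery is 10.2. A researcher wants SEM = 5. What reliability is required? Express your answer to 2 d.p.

0.76

Required reliability = 1 − (SEM/SD)² = 1 − 0.2403 ≈ 0.7597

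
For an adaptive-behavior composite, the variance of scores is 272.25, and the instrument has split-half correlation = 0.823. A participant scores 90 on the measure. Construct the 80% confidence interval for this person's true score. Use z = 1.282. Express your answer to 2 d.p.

σ = 272.25^(1/2) = 16.500
r_full = 2·0.823 / (1 + 0.823) ≈ 0.903
The standard error of measurement is 16.500·√(1 − 0.903) ≈ 16.500·0.312 ≈ 5.141.
Half-width = 1.282·5.141 ≈ 6.591
Interval: (83.409, 96.591)

[83.41, 96.59]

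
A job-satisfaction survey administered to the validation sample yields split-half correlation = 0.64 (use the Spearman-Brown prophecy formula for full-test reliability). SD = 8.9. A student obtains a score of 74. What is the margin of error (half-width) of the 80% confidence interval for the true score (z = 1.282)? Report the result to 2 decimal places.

5.35

Spearman-Brown: r = 2(0.64) / (1 + 0.64) = 1.280 / 1.640 ≈ 0.780
SEM = 8.900*√(1 − 0.780) ≈ 4.170
Margin = 1.282 * 4.170 ≈ 5.346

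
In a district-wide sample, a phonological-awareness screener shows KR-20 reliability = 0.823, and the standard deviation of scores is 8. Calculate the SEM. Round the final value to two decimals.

3.37

SEM = 8.0000 * √(1 − 0.8230) = 8.0000 * √0.1770 ≈ 8.0000 * 0.4207 ≈ 3.3657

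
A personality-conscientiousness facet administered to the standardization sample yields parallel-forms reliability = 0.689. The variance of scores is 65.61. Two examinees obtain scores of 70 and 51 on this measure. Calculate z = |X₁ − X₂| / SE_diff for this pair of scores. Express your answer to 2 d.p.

SD = √65.61 = 8.10000
SEM = 8.10000·√(1 − 0.68900) ≈ 4.51716
SE_diff = √2 · SEM ≈ 6.38823
z = 19 / 6.38823 ≈ 2.97422

2.97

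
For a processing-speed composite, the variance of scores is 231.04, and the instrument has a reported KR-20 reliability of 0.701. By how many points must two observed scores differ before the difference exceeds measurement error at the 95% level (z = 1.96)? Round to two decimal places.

23.04

SD = √231.04 = 15.2000
The standard error of measurement is 15.2000×√(1 − 0.7010) ≃ 15.2000×0.5468 ≃ 8.3115.
Standard error of the difference = 8.3115·√2 ≃ 11.7542
Smallest detectable difference = 1.96×11.7542 ≃ 23.0383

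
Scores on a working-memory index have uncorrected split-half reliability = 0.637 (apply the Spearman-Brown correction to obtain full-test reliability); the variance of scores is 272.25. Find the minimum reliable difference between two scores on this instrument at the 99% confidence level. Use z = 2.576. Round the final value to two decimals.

SD = √272.25 ≈ 16.5000
Full-length reliability (Spearman-Brown) = 2(0.637)/(1+0.637) ≈ 0.7783
SEM = 16.5000 × √(1 − 0.7783) = 16.5000 × √0.2217 ≈ 16.5000 × 0.4709 ≈ 7.7699
SE_diff = √2 × SEM ≈ 10.9882
Minimum reliable difference = 2.576 × SE_diff ≈ 2.576 × 10.9882 ≈ 28.3057

28.31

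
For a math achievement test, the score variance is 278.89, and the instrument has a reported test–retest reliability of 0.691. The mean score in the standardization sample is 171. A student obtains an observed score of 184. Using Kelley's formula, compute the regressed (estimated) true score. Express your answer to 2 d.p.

Estimated true score = 0.6910·184 + (1 − 0.6910)·171 ≈ 179.9830

179.98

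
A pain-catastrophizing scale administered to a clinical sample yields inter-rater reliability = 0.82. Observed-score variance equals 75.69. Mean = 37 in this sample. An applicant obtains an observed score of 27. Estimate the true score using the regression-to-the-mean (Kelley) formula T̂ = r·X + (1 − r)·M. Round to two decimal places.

T̂ = r·X + (1 − r)·M = 0.8200×27 + 0.1800×37 = 22.1400 + 6.6600 ≈ 28.8000

28.80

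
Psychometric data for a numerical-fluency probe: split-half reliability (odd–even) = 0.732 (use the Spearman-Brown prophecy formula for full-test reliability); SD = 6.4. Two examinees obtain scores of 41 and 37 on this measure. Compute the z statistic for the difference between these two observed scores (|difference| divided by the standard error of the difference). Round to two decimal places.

Spearman-Brown: r = 2(0.732) / (1 + 0.732) = 1.4640 / 1.7320 ≈ 0.8453
SEM = 6.4000×√(1 − 0.8453) ≈ 2.5175
SE_diff = SEM × √2 ≈ 2.5175 × 1.4142 ≈ 3.5603
z = |41 − 37| / 3.5603 = 4 / 3.5603 ≈ 1.1235

1.12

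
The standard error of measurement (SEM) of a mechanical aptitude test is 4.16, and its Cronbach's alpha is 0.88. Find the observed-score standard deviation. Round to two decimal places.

12.01

SD = SEM / √(1 − r) = 4.16 / √0.120 ≈ 4.16 / 0.346 ≈ 12.009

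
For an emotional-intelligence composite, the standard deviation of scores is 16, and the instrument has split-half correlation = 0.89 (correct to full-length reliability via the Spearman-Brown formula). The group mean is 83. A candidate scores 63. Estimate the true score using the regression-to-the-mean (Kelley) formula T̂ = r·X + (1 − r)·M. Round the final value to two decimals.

Full-length reliability (Spearman-Brown) = 2(0.89)/(1+0.89) ≈ 0.94180
T̂ = r·X + (1 − r)·M = 0.94180·63 + 0.05820·83 ≈ 59.33333 + 4.83069 ≈ 64.16402

64.16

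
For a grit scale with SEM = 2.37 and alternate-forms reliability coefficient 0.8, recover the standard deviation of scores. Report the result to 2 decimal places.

5.30

σ = SEM·(1 − r)^(−1/2) ≈ 2.37*2.236 ≈ 5.299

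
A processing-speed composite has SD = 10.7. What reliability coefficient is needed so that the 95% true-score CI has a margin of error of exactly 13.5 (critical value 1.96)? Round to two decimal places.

0.59

Required SEM = 13.5 / 1.96 ≃ 6.8878
r = 1 − (SEM / SD)² = 1 − (6.8878 / 10.7)² ≃ 1 − 0.4144 ≃ 0.5856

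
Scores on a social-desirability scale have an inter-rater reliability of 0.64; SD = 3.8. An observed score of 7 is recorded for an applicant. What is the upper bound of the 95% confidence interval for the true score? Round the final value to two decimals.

11.47

SEM = 3.800*√(1 − 0.640) ≃ 2.280
Margin = 1.96 * 2.280 ≃ 4.469
Upper limit = 7 + 4.469 ≃ 11.469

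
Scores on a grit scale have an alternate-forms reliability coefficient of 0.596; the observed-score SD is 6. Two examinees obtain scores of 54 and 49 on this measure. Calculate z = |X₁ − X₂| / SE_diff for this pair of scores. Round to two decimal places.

SEM = 6.000 · √(1 − 0.596) = 6.000 · √0.404 ≈ 6.000 · 0.636 ≈ 3.814
SE_diff = SEM · √2 ≈ 3.814 · 1.414 ≈ 5.393
z = |54 − 49| / 5.393 = 5 / 5.393 ≈ 0.927

0.93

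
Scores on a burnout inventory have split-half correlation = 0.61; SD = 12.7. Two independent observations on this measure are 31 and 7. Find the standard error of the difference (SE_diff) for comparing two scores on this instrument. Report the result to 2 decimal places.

Full-length reliability (Spearman-Brown) = 2(0.61)/(1+0.61) ≃ 0.758
SEM = 12.700·√(1 − 0.758) ≃ 6.251
SE_diff = SEM · √2 ≃ 6.251 · 1.414 ≃ 8.840

8.84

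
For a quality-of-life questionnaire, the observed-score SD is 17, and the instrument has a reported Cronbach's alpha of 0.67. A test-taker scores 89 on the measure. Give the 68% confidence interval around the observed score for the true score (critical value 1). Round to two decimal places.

[79.23, 98.77]

The standard error of measurement is 17.000·√(1 − 0.670) ≈ 17.000·0.574 ≈ 9.766.
Half-width = 1·9.766 ≈ 9.766
Interval: (79.234, 98.766)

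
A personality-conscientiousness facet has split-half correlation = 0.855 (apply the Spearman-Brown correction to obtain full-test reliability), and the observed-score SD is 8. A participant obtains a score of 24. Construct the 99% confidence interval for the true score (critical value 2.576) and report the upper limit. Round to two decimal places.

Spearman-Brown: r = 2(0.855) / (1 + 0.855) = 1.710 / 1.855 ≈ 0.922
SEM = 8.000×√(1 − 0.922) ≈ 2.237
Margin = 2.576 × 2.237 ≈ 5.762
Upper limit = 24 + 5.762 ≈ 29.762

29.76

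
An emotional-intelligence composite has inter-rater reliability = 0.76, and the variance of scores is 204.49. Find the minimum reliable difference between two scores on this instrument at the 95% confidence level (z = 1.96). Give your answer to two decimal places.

SD = √204.49 = 14.3000
SEM = 14.3000 × √(1 − 0.7600) = 14.3000 × √0.2400 ≈ 14.3000 × 0.4899 ≈ 7.0055
SE_diff = √2 × SEM ≈ 9.9073
Minimum reliable difference = 1.96 × SE_diff ≈ 1.96 × 9.9073 ≈ 19.4184

19.42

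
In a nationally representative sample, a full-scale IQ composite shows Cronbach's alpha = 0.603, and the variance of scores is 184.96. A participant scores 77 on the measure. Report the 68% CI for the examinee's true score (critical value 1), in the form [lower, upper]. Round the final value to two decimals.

[68.43, 85.57]

σ = 184.96^(1/2) = 13.600
SEM = 13.600 * √(1 − 0.603) = 13.600 * √0.397 ≈ 13.600 * 0.630 ≈ 8.569
Margin = 1 * 8.569 ≈ 8.569
Interval: (68.431, 85.569)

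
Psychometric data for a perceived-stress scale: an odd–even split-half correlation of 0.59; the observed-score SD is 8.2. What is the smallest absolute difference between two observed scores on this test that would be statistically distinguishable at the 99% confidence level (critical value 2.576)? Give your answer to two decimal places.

Full-length reliability (Spearman-Brown) = 2(0.59)/(1+0.59) ≈ 0.7421
SEM = 8.2000·√(1 − 0.7421) ≈ 4.1640
SE_diff = SEM · √2 ≈ 4.1640 · 1.4142 ≈ 5.8887
Minimum reliable difference = 2.576 · SE_diff ≈ 2.576 · 5.8887 ≈ 15.1694

15.17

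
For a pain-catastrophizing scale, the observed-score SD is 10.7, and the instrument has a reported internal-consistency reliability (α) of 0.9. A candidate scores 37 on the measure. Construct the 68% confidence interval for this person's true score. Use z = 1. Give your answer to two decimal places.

[33.62, 40.38]

SEM = 10.70000 * √(1 − 0.90000) = 10.70000 * √0.10000 ≈ 10.70000 * 0.31623 ≈ 3.38364
Margin = 1 * 3.38364 ≈ 3.38364
CI = 37 ± 3.38364 → [33.61636, 40.38364]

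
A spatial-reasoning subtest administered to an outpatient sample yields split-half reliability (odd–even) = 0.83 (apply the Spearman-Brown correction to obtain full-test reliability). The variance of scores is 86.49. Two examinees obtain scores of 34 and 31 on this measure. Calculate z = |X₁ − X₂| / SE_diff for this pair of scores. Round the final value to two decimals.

SD = √86.49 ≈ 9.30000
Spearman-Brown: r = 2(0.83) / (1 + 0.83) = 1.66000 / 1.83000 ≈ 0.90710
SEM = 9.30000 · √(1 − 0.90710) = 9.30000 · √0.09290 ≈ 9.30000 · 0.30479 ≈ 2.83454
SE_diff = SEM · √2 ≈ 2.83454 · 1.41421 ≈ 4.00864
z = |34 − 31| / 4.00864 = 3 / 4.00864 ≈ 0.74838

0.75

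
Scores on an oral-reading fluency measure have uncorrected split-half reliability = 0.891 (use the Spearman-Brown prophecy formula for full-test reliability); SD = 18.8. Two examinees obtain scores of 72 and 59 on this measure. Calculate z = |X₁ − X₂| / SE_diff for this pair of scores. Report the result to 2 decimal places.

r_full = 2·0.891 / (1 + 0.891) ≈ 0.94236
SEM = 18.80000 · √(1 − 0.94236) = 18.80000 · √0.05764 ≈ 18.80000 · 0.24009 ≈ 4.51362
SE_diff = √2 · SEM ≈ 6.38323
z = 13 / 6.38323 ≈ 2.03659

2.04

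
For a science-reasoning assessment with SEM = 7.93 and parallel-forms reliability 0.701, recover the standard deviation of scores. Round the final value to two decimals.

σ = SEM·(1 − r)^(−1/2) ≈ 7.93·1.829 ≈ 14.502

14.50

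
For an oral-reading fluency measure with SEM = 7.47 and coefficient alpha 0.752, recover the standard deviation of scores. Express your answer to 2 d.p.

σ = SEM·(1 − r)^(−1/2) ≃ 7.47×2.008 ≃ 15.000

15.00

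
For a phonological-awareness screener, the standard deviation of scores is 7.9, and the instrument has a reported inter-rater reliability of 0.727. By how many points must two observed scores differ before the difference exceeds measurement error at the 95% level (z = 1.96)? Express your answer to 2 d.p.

11.44

SEM = 7.9000×√(1 − 0.7270) ≈ 4.1277
Standard error of the difference = 4.1277·√2 ≈ 5.8375
Smallest detectable difference = 1.96×5.8375 ≈ 11.4414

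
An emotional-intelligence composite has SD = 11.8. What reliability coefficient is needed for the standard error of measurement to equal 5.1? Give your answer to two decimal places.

r = 1 − (5.100/11.8)² ≃ 1 − 0.187 ≃ 0.813

0.81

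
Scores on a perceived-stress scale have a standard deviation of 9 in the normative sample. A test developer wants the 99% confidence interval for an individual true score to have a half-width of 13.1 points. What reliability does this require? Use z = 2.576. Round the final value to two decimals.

0.68

SEM needed = half-width / z = 13.1/2.576 ≈ 5.0854
r = 1 − (SEM / SD)² = 1 − (5.0854 / 9)² ≈ 1 − 0.3193 ≈ 0.6807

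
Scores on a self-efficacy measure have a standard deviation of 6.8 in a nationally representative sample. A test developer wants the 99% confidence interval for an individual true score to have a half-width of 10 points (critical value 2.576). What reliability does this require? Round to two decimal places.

SEM needed = half-width / z = 10/2.576 ≈ 3.8820
Required reliability = 1 − (SEM/SD)² = 1 − 0.3259 ≈ 0.6741

0.67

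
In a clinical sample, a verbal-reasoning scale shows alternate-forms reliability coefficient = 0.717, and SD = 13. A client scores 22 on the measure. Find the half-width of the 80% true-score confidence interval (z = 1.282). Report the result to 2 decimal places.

SEM = 13.0000*√(1 − 0.7170) ≃ 6.9157
Half-width = 1.282*6.9157 ≃ 8.8659

8.87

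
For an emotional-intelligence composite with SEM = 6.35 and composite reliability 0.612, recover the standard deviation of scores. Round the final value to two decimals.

10.19

SD = SEM / √(1 − r) = 6.35 / √0.388 ≃ 6.35 / 0.623 ≃ 10.194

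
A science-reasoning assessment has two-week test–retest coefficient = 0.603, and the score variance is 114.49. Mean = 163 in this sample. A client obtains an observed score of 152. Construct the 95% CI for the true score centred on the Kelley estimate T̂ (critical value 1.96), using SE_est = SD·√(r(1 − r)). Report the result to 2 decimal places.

SD = √114.49 = 10.700
T̂ = r·X + (1 − r)·M = 0.603×152 + 0.397×163 = 91.656 + 64.711 ≈ 156.367
SE_est = SD × √(r(1 − r)) = 10.700 × √0.239 ≈ 10.700 × 0.489 ≈ 5.235
CI = 156.367 ± 1.96 × 5.235 → [146.106, 166.628]

[146.11, 166.63]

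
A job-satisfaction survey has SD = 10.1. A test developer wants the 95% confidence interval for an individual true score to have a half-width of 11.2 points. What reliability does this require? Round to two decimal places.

Required SEM = 11.2 / 1.96 ≈ 5.71429
Required reliability = 1 − (SEM/SD)² = 1 − 0.32010 ≈ 0.67990

0.68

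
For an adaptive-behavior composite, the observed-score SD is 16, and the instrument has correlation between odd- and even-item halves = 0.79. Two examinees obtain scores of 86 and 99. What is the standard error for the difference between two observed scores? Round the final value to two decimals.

7.75

Full-length reliability (Spearman-Brown) = 2(0.79)/(1+0.79) ≃ 0.883
SEM = 16.000 × √(1 − 0.883) = 16.000 × √0.117 ≃ 16.000 × 0.343 ≃ 5.480
SE_diff = √2 × SEM ≃ 7.750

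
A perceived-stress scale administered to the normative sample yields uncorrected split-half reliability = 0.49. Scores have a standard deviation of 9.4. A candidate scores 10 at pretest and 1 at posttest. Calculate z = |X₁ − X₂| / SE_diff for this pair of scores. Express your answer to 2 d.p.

1.16

Spearman-Brown: r = 2(0.49) / (1 + 0.49) = 0.9800 / 1.4900 ≈ 0.6577
SEM = 9.4000*√(1 − 0.6577) ≈ 5.4995
SE_diff = √2 * SEM ≈ 7.7774
z = 9 / 7.7774 ≈ 1.1572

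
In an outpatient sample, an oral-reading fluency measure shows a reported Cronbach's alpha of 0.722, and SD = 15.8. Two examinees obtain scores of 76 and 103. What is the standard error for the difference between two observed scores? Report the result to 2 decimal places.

SEM = 15.80000*√(1 − 0.72200) ≈ 8.33066
SE_diff = SEM * √2 ≈ 8.33066 * 1.41421 ≈ 11.78133

11.78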